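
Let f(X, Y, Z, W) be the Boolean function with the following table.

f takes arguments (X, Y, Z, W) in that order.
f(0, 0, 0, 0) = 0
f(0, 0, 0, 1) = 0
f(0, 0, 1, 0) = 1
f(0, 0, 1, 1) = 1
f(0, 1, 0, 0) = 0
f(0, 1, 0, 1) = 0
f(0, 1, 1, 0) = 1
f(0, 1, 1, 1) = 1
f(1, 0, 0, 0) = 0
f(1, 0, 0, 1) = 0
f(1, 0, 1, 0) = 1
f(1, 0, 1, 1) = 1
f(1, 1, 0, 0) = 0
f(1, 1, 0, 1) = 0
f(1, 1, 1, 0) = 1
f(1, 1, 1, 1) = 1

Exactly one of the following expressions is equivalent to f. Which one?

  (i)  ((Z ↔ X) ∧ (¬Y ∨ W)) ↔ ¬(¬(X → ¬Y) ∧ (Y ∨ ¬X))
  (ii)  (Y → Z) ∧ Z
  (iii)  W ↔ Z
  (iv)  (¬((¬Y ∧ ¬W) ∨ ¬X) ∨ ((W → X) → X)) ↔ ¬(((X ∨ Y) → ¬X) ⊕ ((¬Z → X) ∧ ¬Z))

(i): at (0,0,0,0) it gives 1, but f = 0 — eliminated.
(iii): at (0,0,0,0) it gives 1, but f = 0 — eliminated.
(iv): at (0,0,0,0) it gives 1, but f = 0 — eliminated.
(ii) is the remaining candidate, and it agrees with f on all 16 inputs.

ii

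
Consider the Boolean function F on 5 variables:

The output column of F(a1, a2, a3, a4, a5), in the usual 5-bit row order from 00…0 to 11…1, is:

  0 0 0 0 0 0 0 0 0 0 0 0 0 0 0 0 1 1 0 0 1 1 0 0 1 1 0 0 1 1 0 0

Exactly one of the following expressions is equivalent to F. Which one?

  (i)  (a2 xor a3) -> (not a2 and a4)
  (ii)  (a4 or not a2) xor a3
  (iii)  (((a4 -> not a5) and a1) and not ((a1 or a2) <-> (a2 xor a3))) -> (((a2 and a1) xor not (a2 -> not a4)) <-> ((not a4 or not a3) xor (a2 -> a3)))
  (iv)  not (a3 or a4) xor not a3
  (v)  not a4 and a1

(i) fails at (0,0,0,0,0): the formula yields 1, F is 0.
(ii) fails at (0,0,0,0,0): the formula yields 1, F is 0.
(iii) fails at (0,0,0,0,0): the formula yields 1, F is 0.
(iv) fails at (0,0,0,1,0): the formula yields 1, F is 0.
Only (v) survives; checking it on all 32 rows confirms it matches F.

v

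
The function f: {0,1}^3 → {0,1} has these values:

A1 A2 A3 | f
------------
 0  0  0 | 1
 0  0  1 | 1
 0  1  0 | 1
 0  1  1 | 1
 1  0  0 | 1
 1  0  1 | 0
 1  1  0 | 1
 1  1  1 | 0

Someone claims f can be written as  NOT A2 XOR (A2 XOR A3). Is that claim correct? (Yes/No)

Check the formula against f row by row:
  A1=0, A2=0, A3=0: formula gives 1, f = 1 ✓
  A1=0, A2=0, A3=1: formula gives 0, but f = 1 ✗
Row (0,0,1) is a counterexample, so the formula is not equivalent to f.

No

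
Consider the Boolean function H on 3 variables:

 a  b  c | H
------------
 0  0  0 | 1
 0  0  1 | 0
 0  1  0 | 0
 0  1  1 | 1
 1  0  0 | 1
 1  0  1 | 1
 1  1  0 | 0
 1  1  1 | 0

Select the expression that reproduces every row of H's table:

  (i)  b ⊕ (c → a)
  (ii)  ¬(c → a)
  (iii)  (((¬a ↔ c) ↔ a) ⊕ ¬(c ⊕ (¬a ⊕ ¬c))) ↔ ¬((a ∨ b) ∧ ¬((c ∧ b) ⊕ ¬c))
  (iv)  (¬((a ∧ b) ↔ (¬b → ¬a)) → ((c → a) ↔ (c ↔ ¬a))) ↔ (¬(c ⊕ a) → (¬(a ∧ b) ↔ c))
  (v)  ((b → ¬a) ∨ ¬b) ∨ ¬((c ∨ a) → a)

(ii): at (0,0,0) it gives 0, but H = 1 — eliminated.
(iii): at (0,0,0) it gives 0, but H = 1 — eliminated.
(iv): at (0,1,0) it gives 1, but H = 0 — eliminated.
(v): at (0,0,1) it gives 1, but H = 0 — eliminated.
(i) is the remaining candidate, and it agrees with H on all 8 inputs.

i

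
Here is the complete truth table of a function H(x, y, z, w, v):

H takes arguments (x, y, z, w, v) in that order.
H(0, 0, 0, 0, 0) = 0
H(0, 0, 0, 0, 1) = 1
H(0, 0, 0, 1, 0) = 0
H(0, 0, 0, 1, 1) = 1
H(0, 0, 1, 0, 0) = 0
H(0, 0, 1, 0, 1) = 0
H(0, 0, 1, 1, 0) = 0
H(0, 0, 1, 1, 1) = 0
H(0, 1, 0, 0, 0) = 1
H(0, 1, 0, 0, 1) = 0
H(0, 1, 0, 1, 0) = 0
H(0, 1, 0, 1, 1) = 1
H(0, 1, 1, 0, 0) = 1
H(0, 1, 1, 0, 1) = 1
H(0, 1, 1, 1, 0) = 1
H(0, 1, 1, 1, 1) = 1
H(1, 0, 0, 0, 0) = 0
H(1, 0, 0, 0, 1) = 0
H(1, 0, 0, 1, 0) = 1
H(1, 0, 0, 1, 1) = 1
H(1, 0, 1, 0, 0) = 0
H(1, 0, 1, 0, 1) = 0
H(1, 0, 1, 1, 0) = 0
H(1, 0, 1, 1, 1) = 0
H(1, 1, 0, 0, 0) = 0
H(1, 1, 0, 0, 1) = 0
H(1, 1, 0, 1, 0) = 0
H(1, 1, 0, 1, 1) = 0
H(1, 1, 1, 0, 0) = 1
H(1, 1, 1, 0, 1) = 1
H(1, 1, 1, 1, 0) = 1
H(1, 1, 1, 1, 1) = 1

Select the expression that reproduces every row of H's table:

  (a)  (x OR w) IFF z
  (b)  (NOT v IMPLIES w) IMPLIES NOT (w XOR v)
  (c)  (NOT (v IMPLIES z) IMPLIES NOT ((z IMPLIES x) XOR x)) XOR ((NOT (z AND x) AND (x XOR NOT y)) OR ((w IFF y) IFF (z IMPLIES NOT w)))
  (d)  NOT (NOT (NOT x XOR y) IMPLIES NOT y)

c

(a) disagrees with H on (0,0,0,0,0) (formula → 1, table → 0); rule it out.
(b) disagrees with H on (0,0,0,0,0) (formula → 1, table → 0); rule it out.
(d) disagrees with H on (0,0,0,0,1) (formula → 0, table → 1); rule it out.
That leaves (c). Evaluating it on every row reproduces the table of H exactly.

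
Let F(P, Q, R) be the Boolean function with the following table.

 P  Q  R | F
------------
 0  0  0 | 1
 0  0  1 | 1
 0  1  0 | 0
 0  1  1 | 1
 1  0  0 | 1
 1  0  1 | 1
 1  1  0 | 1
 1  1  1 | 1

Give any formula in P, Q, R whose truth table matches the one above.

Only row (0,1,0) gives 0. So F is 1 everywhere except there — the complement of the minterm ¬P·Q·¬R.

F(P, Q, R) = ~((~P & Q) & ~R)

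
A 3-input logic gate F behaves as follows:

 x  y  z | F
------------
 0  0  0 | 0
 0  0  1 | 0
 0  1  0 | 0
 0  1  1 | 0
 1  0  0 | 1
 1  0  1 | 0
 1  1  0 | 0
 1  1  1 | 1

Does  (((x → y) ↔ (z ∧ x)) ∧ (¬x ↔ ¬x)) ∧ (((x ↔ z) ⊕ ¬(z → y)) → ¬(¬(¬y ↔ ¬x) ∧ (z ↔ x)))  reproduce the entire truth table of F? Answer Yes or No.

Yes

Check the formula against F row by row:
  x=0, y=0, z=0: formula gives 0, F = 0 ✓
  x=0, y=0, z=1: formula gives 0, F = 0 ✓
  x=0, y=1, z=0: formula gives 0, F = 0 ✓
  x=0, y=1, z=1: formula gives 0, F = 0 ✓
  x=1, y=0, z=0: formula gives 1, F = 1 ✓
  …and likewise for the remaining 3 rows.
No disagreement on any input; they are logically equivalent.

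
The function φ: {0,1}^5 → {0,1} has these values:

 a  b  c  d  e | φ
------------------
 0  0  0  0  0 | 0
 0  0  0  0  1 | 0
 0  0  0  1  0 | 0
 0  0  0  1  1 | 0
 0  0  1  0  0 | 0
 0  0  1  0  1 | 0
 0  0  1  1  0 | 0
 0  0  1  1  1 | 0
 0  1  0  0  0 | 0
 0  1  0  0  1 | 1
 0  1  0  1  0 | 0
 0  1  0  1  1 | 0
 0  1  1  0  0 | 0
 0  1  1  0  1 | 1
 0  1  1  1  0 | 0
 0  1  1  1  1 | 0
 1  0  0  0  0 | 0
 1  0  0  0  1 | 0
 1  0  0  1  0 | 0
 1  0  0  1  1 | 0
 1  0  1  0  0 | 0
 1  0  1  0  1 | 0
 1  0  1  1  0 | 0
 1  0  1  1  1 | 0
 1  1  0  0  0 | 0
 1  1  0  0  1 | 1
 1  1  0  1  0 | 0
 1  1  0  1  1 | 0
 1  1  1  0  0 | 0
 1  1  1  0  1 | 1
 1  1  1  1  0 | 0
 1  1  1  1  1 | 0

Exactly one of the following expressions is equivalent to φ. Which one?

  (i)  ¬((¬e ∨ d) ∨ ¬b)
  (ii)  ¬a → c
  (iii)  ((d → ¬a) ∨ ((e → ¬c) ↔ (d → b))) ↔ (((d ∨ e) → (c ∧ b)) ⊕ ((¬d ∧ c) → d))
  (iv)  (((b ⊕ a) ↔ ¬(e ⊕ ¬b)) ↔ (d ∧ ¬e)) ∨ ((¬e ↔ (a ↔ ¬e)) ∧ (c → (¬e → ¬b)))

(ii) fails at (0,0,1,0,0): the formula yields 1, φ is 0.
(iii) fails at (0,0,0,0,1): the formula yields 1, φ is 0.
(iv) fails at (0,0,0,0,1): the formula yields 1, φ is 0.
That leaves (i). Evaluating it on every row reproduces the table of φ exactly.

i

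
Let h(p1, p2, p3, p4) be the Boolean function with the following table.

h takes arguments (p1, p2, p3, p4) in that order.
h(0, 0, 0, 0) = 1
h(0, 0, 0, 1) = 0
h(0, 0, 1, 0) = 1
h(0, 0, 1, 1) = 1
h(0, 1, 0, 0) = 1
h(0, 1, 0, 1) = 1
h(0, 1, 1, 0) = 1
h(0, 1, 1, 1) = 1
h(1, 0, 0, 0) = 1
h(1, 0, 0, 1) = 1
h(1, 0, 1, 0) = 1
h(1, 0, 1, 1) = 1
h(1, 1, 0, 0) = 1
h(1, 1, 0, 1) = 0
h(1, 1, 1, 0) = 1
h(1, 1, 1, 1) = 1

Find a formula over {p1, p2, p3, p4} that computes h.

h is 0 on only 2 rows — (0,0,0,1), (1,1,0,1). Writing each as a minterm (¬p1·¬p2·¬p3·p4, p1·p2·¬p3·p4) and OR-ing them characterizes exactly where h=0, so h is the negation of that disjunction.

h(p1, p2, p3, p4) = ((((p1' · p2') · p3') · p4) + (((p1 · p2) · p3') · p4))'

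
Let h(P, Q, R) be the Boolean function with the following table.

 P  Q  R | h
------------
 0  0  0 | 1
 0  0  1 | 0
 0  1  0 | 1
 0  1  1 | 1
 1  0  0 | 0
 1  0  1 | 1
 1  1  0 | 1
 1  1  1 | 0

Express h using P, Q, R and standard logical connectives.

There are just 3 zero rows: (0,0,1), (1,0,0), (1,1,1). Their minterms are ¬P·¬Q·R, P·¬Q·¬R, P·Q·R; the OR of those covers precisely the 0-outputs, and negating it yields h.

h(P, Q, R) = ¬((((¬P ∧ ¬Q) ∧ R) ∨ ((P ∧ ¬Q) ∧ ¬R)) ∨ ((P ∧ Q) ∧ R))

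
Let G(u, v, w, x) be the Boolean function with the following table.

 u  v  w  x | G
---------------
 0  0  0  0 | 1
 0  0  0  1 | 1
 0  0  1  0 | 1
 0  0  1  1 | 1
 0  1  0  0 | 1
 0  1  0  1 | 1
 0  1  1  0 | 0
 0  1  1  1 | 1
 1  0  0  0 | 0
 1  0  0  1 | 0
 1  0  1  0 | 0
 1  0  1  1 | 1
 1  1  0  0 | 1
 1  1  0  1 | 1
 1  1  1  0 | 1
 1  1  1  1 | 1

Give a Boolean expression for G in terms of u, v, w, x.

The 0-rows are (0,1,1,0), (1,0,0,0), (1,0,0,1), (1,0,1,0). Take each as a conjunction (¬u·v·w·¬x, u·¬v·¬w·¬x, u·¬v·¬w·x, u·¬v·w·¬x), form their disjunction, and complement — that gives a formula that is 1 everywhere G is.

G(u, v, w, x) = not ((((((not u and v) and w) and not x) or (((u and not v) and not w) and not x)) or (((u and not v) and not w) and x)) or (((u and not v) and w) and not x))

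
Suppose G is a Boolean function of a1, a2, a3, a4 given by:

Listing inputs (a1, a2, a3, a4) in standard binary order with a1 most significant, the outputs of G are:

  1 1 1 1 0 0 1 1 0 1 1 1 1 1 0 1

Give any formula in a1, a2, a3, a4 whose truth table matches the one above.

There are just 4 zero rows: (0,1,0,0), (0,1,0,1), (1,0,0,0), (1,1,1,0). Their minterms are ¬a1·a2·¬a3·¬a4, ¬a1·a2·¬a3·a4, a1·¬a2·¬a3·¬a4, a1·a2·a3·¬a4; the OR of those covers precisely the 0-outputs, and negating it yields G.

G(a1, a2, a3, a4) = not ((((((not a1 and a2) and not a3) and not a4) or (((not a1 and a2) and not a3) and a4)) or (((a1 and not a2) and not a3) and not a4)) or (((a1 and a2) and a3) and not a4))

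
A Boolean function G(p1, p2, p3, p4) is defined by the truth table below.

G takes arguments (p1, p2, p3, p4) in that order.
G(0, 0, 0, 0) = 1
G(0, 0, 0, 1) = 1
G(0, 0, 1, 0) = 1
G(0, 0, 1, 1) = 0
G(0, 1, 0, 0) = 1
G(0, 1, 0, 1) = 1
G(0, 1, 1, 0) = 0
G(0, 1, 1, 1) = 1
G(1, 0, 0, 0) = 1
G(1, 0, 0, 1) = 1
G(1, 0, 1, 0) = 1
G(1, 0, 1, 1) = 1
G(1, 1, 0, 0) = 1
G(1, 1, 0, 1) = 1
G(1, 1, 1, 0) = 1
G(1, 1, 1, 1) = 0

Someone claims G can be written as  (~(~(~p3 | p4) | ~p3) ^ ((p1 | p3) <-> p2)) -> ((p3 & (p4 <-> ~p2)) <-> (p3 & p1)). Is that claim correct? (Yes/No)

Test each input against both G and the formula:
  p1=0, p2=0, p3=0, p4=0: formula gives 1, G = 1 ✓
  p1=0, p2=0, p3=0, p4=1: formula gives 1, G = 1 ✓
  p1=0, p2=0, p3=1, p4=0: formula gives 1, G = 1 ✓
  p1=0, p2=0, p3=1, p4=1: formula gives 0, G = 0 ✓
  …
  p1=1, p2=1, p3=1, p4=1: formula gives 1, but G = 0 ✗
Since they disagree at (1,1,1,1), the expression is not a correct formula for G.

No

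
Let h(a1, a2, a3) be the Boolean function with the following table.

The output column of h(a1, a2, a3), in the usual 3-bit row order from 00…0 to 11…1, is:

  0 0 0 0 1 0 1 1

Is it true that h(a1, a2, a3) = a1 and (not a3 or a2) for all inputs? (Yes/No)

Check the formula against h row by row:
  a1=0, a2=0, a3=0: formula gives 0, h = 0 ✓
  a1=0, a2=0, a3=1: formula gives 0, h = 0 ✓
  a1=0, a2=1, a3=0: formula gives 0, h = 0 ✓
  a1=0, a2=1, a3=1: formula gives 0, h = 0 ✓
  a1=1, a2=0, a3=0: formula gives 1, h = 1 ✓
  … (the remaining 3 rows also agree.)
All 8 rows match — the expression computes h exactly.

Yes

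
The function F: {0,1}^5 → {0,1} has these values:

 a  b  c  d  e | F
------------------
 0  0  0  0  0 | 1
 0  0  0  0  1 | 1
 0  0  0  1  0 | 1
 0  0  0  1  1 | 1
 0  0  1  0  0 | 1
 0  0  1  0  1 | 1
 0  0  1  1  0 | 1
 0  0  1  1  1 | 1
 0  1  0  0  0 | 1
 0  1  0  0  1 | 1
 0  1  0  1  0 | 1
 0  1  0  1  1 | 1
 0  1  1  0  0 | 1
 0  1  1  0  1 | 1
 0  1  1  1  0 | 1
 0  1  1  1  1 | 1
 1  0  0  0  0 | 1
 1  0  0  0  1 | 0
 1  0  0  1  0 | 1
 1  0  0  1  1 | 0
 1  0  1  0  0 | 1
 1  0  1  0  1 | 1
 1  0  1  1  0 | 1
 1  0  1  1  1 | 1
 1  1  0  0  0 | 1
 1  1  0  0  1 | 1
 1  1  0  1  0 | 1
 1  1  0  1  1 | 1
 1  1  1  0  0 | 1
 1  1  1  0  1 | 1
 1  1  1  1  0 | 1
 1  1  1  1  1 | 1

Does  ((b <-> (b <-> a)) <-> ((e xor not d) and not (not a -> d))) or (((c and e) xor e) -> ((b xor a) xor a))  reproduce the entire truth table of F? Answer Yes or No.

Yes

Check the formula against F row by row:
  a=0, b=0, c=0, d=0, e=0: formula gives 1, F = 1 ✓
  a=0, b=0, c=0, d=0, e=1: formula gives 1, F = 1 ✓
  a=0, b=0, c=0, d=1, e=0: formula gives 1, F = 1 ✓
  a=0, b=0, c=0, d=1, e=1: formula gives 1, F = 1 ✓
  … (the remaining 28 rows also agree.)
Every row agrees, so the formula is equivalent.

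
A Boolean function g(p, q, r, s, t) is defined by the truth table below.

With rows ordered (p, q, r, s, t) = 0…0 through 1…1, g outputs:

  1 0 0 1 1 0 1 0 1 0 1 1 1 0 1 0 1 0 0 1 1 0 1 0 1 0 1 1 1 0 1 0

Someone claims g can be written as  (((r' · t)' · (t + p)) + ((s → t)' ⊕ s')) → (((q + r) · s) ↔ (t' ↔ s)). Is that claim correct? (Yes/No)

Yes

Test each input against both g and the formula:
  p=0, q=0, r=0, s=0, t=0: formula gives 1, g = 1 ✓
  p=0, q=0, r=0, s=0, t=1: formula gives 0, g = 0 ✓
  p=0, q=0, r=0, s=1, t=0: formula gives 0, g = 0 ✓
  p=0, q=0, r=0, s=1, t=1: formula gives 1, g = 1 ✓
  …and likewise for the remaining 28 rows.
Every row agrees, so the formula is equivalent.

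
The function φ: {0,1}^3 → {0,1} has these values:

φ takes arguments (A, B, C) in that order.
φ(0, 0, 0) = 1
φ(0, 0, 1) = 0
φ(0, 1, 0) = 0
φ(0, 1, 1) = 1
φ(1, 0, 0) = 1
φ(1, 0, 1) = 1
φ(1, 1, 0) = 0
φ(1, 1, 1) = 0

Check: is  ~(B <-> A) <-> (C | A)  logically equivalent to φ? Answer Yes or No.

Yes

Test each input against both φ and the formula:
  A=0, B=0, C=0: formula gives 1, φ = 1 ✓
  A=0, B=0, C=1: formula gives 0, φ = 0 ✓
  A=0, B=1, C=0: formula gives 0, φ = 0 ✓
  A=0, B=1, C=1: formula gives 1, φ = 1 ✓
  A=1, B=0, C=0: formula gives 1, φ = 1 ✓
  … (the remaining 3 rows also agree.)
Every row agrees, so the formula is equivalent.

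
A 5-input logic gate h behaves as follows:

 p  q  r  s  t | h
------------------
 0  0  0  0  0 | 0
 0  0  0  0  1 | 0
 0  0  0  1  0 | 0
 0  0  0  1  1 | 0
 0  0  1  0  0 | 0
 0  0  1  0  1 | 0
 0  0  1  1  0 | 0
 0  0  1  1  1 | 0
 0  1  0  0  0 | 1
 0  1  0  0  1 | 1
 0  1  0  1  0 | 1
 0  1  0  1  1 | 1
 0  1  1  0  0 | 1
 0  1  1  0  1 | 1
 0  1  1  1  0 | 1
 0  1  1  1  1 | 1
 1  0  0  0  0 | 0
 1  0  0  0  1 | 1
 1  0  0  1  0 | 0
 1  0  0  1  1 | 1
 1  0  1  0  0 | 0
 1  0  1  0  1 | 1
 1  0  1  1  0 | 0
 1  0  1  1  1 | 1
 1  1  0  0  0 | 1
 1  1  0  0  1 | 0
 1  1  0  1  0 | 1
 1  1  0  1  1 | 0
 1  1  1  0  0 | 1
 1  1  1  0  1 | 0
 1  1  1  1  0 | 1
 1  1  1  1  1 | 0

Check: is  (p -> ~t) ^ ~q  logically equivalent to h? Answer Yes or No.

Check the formula against h row by row:
  p=0, q=0, r=0, s=0, t=0: formula gives 0, h = 0 ✓
  p=0, q=0, r=0, s=0, t=1: formula gives 0, h = 0 ✓
  p=0, q=0, r=0, s=1, t=0: formula gives 0, h = 0 ✓
  p=0, q=0, r=0, s=1, t=1: formula gives 0, h = 0 ✓
  …and likewise for the remaining 28 rows.
No disagreement on any input; they are logically equivalent.

Yes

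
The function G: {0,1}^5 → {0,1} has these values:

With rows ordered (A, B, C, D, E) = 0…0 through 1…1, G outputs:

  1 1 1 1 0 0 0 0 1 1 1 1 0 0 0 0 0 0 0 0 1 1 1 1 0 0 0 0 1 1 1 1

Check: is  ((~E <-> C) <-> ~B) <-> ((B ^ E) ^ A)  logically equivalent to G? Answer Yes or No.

Yes

Evaluate ((~E <-> C) <-> ~B) <-> ((B ^ E) ^ A) on each row and compare to G:
  A=0, B=0, C=0, D=0, E=0: formula gives 1, G = 1 ✓
  A=0, B=0, C=0, D=0, E=1: formula gives 1, G = 1 ✓
  A=0, B=0, C=0, D=1, E=0: formula gives 1, G = 1 ✓
  A=0, B=0, C=0, D=1, E=1: formula gives 1, G = 1 ✓
  …and likewise for the remaining 28 rows.
No disagreement on any input; they are logically equivalent.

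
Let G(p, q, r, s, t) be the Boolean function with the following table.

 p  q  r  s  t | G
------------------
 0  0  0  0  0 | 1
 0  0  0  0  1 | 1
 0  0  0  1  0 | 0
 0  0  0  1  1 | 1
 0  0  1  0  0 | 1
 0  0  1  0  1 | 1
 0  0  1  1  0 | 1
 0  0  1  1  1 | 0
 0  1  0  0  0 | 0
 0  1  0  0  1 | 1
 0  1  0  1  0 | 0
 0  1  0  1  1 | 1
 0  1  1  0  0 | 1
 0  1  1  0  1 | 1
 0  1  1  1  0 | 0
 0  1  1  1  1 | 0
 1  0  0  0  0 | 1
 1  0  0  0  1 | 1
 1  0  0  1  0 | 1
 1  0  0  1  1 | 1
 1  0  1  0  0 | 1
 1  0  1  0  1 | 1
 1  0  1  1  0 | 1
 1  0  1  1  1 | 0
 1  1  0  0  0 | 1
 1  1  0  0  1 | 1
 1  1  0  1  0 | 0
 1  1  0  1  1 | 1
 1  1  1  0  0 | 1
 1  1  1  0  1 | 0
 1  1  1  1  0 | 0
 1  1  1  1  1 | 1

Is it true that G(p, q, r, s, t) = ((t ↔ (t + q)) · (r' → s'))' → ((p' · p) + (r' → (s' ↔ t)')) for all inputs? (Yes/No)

No

Evaluate ((t ↔ (t + q)) · (r' → s'))' → ((p' · p) + (r' → (s' ↔ t)')) on each row and compare to G:
  p=0, q=0, r=0, s=0, t=0: formula gives 1, G = 1 ✓
  p=0, q=0, r=0, s=0, t=1: formula gives 1, G = 1 ✓
  p=0, q=0, r=0, s=1, t=0: formula gives 0, G = 0 ✓
  p=0, q=0, r=0, s=1, t=1: formula gives 1, G = 1 ✓
  …
  p=0, q=0, r=1, s=1, t=1: formula gives 1, but G = 0 ✗
A single disagreement suffices: at (0,0,1,1,1) they differ, so the formula does not compute G.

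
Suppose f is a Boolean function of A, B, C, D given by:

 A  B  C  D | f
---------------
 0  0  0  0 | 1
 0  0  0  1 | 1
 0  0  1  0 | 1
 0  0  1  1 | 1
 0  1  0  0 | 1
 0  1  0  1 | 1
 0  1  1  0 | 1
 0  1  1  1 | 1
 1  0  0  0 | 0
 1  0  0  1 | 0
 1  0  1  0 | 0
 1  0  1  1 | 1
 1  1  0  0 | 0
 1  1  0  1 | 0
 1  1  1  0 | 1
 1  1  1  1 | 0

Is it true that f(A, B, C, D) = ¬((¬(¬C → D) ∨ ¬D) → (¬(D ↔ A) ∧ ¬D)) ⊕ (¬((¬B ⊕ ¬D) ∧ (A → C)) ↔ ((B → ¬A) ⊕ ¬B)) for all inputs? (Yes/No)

Test each input against both f and the formula:
  A=0, B=0, C=0, D=0: formula gives 1, f = 1 ✓
  A=0, B=0, C=0, D=1: formula gives 1, f = 1 ✓
  A=0, B=0, C=1, D=0: formula gives 1, f = 1 ✓
  A=0, B=0, C=1, D=1: formula gives 1, f = 1 ✓
  …and likewise for the remaining 12 rows.
Every row agrees, so the formula is equivalent.

Yes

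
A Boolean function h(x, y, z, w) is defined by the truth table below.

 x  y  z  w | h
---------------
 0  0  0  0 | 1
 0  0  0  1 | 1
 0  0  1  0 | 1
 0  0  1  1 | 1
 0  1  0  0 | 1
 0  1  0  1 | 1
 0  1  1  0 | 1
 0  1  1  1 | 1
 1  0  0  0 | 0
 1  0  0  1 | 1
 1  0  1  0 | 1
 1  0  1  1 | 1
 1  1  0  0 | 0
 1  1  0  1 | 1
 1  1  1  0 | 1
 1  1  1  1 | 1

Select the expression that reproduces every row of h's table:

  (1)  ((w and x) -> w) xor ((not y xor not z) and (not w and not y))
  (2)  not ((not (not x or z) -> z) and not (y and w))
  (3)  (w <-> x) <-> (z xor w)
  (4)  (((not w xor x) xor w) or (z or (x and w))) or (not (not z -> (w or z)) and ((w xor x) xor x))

(1) fails at (0,0,1,0): the formula yields 0, h is 1.
(2) fails at (0,0,0,0): the formula yields 0, h is 1.
(3) fails at (0,0,0,0): the formula yields 0, h is 1.
(4) is the remaining candidate, and it agrees with h on all 16 inputs.

4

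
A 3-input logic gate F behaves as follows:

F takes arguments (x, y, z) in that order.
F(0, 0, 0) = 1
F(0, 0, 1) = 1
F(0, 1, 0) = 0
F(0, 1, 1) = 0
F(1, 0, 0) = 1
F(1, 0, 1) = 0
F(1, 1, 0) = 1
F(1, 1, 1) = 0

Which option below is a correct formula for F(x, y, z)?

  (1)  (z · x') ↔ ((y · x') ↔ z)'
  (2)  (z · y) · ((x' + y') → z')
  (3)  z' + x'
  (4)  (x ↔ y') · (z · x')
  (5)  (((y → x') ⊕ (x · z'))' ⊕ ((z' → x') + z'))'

1

(2) disagrees with F on (0,0,0) (formula → 0, table → 1); rule it out.
(3) disagrees with F on (0,1,0) (formula → 1, table → 0); rule it out.
(4) disagrees with F on (0,0,0) (formula → 0, table → 1); rule it out.
(5) disagrees with F on (0,0,0) (formula → 0, table → 1); rule it out.
(1) is the remaining candidate, and it agrees with F on all 8 inputs.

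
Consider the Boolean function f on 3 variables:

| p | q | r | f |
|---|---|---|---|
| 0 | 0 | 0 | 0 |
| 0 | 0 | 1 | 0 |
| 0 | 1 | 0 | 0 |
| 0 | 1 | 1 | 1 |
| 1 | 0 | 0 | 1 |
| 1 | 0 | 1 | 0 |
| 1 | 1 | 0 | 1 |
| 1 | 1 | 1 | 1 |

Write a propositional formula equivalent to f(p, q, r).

f(p, q, r) = ((((p' · q) · r) + ((p · q') · r')) + ((p · q) · r')) + ((p · q) · r)

Collect the rows where f=1 — (0,1,1), (1,0,0), (1,1,0), (1,1,1) — and write one minterm per row: ¬p·q·r, p·¬q·¬r, p·q·¬r, p·q·r. Their union (logical OR) reproduces the table exactly.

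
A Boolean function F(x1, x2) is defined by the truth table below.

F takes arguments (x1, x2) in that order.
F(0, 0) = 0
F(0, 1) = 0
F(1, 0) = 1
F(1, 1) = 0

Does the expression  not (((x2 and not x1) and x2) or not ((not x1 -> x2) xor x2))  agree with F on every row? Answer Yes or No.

Yes

Check the formula against F row by row:
  x1=0, x2=0: formula gives 0, F = 0 ✓
  x1=0, x2=1: formula gives 0, F = 0 ✓
  x1=1, x2=0: formula gives 1, F = 1 ✓
  x1=1, x2=1: formula gives 0, F = 0 ✓
All 4 rows match — the expression computes F exactly.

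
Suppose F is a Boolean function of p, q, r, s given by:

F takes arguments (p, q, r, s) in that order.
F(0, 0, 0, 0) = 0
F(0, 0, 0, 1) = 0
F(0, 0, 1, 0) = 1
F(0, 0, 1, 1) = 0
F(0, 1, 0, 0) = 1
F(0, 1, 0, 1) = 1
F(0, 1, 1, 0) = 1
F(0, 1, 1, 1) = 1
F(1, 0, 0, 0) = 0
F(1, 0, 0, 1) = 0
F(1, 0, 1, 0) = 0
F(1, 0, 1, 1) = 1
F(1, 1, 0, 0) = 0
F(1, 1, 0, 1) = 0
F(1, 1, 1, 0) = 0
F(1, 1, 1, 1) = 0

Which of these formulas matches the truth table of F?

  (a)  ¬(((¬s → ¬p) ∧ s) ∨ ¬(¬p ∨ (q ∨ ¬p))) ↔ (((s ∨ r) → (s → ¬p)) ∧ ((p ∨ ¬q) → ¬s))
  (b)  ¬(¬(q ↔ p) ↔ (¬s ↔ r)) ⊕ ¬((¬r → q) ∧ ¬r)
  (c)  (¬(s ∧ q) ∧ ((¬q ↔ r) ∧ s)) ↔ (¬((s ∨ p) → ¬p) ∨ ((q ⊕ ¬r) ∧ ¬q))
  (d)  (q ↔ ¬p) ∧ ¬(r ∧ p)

(a): at (0,0,0,0) it gives 1, but F = 0 — eliminated.
(b): at (0,0,0,0) it gives 1, but F = 0 — eliminated.
(d): at (0,0,1,0) it gives 0, but F = 1 — eliminated.
That leaves (c). Evaluating it on every row reproduces the table of F exactly.

c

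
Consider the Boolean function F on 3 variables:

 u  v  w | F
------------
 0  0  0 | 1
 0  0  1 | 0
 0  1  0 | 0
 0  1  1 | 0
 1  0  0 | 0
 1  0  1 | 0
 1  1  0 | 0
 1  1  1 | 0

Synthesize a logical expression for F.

The output is 1 only when every input is 0 — NOR of all inputs.

F(u, v, w) = ¬((u ∨ v) ∨ w)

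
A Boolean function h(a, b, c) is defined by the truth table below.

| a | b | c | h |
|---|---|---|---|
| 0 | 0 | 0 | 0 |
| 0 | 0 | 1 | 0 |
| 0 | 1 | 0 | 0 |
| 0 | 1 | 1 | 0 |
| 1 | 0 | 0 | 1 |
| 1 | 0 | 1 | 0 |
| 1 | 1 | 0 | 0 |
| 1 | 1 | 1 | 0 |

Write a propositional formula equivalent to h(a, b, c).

Only row (1,0,0) gives 1. That row's minterm a·¬b·¬c is h directly.

h(a, b, c) = (a & ~b) & ~c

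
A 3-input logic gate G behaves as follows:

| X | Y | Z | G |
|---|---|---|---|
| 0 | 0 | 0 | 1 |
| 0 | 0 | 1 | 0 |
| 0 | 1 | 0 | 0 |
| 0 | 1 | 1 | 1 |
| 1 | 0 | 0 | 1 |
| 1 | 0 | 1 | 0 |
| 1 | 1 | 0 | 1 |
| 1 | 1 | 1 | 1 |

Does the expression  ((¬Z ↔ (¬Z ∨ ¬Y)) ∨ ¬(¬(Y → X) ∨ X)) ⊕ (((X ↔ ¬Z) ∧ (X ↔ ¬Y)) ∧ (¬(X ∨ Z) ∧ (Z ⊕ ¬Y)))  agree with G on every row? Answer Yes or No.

No

Check the formula against G row by row:
  X=0, Y=0, Z=0: formula gives 1, G = 1 ✓
  X=0, Y=0, Z=1: formula gives 1, but G = 0 ✗
A single disagreement suffices: at (0,0,1) they differ, so the formula does not compute G.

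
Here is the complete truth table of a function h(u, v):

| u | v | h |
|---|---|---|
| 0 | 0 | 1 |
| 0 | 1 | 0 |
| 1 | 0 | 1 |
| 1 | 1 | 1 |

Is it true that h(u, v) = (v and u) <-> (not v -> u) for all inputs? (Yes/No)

No

Check the formula against h row by row:
  u=0, v=0: formula gives 1, h = 1 ✓
  u=0, v=1: formula gives 0, h = 0 ✓
  u=1, v=0: formula gives 0, but h = 1 ✗
Row (1,0) is a counterexample, so the formula is not equivalent to h.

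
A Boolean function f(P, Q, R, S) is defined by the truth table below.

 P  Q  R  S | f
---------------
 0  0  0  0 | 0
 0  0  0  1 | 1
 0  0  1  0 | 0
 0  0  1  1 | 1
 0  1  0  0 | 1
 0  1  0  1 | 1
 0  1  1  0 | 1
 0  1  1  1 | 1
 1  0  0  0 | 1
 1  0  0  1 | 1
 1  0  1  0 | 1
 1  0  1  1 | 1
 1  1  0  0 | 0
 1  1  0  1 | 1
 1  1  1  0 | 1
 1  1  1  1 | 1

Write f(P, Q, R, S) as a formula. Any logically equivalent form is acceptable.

f(P, Q, R, S) = not (((((not P and not Q) and not R) and not S) or (((not P and not Q) and R) and not S)) or (((P and Q) and not R) and not S))

The 0-rows are (0,0,0,0), (0,0,1,0), (1,1,0,0). Take each as a conjunction (¬P·¬Q·¬R·¬S, ¬P·¬Q·R·¬S, P·Q·¬R·¬S), form their disjunction, and complement — that gives a formula that is 1 everywhere f is.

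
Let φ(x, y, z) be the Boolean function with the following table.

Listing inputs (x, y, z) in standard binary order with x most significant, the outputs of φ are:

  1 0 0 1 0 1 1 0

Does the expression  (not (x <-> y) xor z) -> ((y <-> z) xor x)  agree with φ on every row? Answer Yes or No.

Yes

Evaluate (not (x <-> y) xor z) -> ((y <-> z) xor x) on each row and compare to φ:
  x=0, y=0, z=0: formula gives 1, φ = 1 ✓
  x=0, y=0, z=1: formula gives 0, φ = 0 ✓
  x=0, y=1, z=0: formula gives 0, φ = 0 ✓
  x=0, y=1, z=1: formula gives 1, φ = 1 ✓
  x=1, y=0, z=0: formula gives 0, φ = 0 ✓
  …and likewise for the remaining 3 rows.
No disagreement on any input; they are logically equivalent.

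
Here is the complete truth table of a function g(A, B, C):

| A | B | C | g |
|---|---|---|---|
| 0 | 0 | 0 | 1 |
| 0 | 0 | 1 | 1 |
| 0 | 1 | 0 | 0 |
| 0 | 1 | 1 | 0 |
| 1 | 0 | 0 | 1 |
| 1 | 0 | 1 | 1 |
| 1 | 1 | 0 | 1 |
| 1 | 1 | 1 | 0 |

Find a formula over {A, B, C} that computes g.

g(A, B, C) = ¬((((¬A ∧ B) ∧ ¬C) ∨ ((¬A ∧ B) ∧ C)) ∨ ((A ∧ B) ∧ C))

There are just 3 zero rows: (0,1,0), (0,1,1), (1,1,1). Their minterms are ¬A·B·¬C, ¬A·B·C, A·B·C; the OR of those covers precisely the 0-outputs, and negating it yields g.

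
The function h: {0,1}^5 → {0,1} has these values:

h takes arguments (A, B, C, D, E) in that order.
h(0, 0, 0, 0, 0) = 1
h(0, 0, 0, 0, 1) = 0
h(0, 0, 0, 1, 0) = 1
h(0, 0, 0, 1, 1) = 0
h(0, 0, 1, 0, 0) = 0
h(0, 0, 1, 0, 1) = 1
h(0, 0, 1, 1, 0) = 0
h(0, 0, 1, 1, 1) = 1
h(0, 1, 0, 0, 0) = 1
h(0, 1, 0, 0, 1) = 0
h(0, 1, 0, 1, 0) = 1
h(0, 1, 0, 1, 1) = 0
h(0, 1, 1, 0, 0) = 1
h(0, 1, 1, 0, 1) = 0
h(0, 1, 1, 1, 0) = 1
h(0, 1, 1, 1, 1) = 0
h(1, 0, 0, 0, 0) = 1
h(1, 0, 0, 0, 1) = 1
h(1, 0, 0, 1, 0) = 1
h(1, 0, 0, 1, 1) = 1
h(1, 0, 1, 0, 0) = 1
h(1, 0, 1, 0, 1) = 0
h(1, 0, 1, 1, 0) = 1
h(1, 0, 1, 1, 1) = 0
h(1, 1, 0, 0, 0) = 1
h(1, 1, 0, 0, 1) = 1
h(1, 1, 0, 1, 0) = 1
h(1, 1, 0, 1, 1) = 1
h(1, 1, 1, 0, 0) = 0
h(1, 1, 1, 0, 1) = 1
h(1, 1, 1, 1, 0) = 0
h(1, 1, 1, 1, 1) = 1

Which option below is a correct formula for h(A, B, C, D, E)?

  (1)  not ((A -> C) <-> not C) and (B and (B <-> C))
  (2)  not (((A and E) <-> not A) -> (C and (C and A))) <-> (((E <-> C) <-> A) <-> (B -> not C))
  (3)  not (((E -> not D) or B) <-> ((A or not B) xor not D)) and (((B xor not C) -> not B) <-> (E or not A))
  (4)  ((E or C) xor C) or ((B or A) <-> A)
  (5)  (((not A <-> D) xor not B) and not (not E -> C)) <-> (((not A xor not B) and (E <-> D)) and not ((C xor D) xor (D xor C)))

2

(1) disagrees with h on (0,0,0,0,0) (formula → 0, table → 1); rule it out.
(3) disagrees with h on (0,0,0,0,1) (formula → 1, table → 0); rule it out.
(4) disagrees with h on (0,0,0,0,1) (formula → 1, table → 0); rule it out.
(5) disagrees with h on (0,0,0,0,0) (formula → 0, table → 1); rule it out.
(2) is the remaining candidate, and it agrees with h on all 32 inputs.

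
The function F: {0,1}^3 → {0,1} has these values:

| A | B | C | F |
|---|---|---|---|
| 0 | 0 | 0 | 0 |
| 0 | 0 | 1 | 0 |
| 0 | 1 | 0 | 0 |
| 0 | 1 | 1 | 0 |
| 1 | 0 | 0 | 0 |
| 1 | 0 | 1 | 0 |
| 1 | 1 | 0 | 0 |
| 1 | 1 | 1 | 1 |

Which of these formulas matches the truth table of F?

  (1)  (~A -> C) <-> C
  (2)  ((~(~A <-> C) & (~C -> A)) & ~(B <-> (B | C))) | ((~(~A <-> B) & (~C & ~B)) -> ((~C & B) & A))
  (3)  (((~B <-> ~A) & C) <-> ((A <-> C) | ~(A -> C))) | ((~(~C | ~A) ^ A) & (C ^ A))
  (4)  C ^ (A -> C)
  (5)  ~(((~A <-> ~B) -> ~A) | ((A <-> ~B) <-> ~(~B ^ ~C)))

(1): at (0,0,0) it gives 1, but F = 0 — eliminated.
(2): at (0,0,1) it gives 1, but F = 0 — eliminated.
(3): at (0,1,1) it gives 1, but F = 0 — eliminated.
(4): at (0,0,0) it gives 1, but F = 0 — eliminated.
Only (5) survives; checking it on all 8 rows confirms it matches F.

5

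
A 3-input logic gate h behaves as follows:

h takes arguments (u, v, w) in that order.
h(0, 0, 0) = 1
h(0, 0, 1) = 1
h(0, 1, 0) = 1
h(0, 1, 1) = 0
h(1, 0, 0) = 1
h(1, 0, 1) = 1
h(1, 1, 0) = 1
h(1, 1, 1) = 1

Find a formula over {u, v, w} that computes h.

Only row (0,1,1) gives 0. So h is 1 everywhere except there — the complement of the minterm ¬u·v·w.

h(u, v, w) = not ((not u and v) and w)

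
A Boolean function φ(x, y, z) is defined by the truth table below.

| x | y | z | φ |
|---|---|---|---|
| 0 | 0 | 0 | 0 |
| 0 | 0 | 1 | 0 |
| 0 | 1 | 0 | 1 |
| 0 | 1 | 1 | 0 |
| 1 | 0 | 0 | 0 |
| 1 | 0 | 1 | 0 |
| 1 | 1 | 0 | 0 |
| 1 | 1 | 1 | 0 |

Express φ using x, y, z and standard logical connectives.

φ is 1 on exactly one input, (0,1,0), whose minterm is ¬x·y·¬z. So φ is just that conjunction.

φ(x, y, z) = (NOT x AND y) AND NOT z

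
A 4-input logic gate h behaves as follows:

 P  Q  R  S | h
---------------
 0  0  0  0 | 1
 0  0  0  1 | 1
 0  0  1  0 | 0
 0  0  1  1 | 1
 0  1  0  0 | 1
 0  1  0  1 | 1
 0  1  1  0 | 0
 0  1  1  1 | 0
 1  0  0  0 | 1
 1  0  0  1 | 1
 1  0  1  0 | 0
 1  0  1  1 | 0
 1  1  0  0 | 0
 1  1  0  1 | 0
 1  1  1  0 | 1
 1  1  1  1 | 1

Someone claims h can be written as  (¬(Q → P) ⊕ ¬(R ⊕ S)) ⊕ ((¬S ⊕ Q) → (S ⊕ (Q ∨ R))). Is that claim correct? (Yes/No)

No

Check the formula against h row by row:
  P=0, Q=0, R=0, S=0: formula gives 1, h = 1 ✓
  P=0, Q=0, R=0, S=1: formula gives 1, h = 1 ✓
  P=0, Q=0, R=1, S=0: formula gives 1, but h = 0 ✗
Since they disagree at (0,0,1,0), the expression is not a correct formula for h.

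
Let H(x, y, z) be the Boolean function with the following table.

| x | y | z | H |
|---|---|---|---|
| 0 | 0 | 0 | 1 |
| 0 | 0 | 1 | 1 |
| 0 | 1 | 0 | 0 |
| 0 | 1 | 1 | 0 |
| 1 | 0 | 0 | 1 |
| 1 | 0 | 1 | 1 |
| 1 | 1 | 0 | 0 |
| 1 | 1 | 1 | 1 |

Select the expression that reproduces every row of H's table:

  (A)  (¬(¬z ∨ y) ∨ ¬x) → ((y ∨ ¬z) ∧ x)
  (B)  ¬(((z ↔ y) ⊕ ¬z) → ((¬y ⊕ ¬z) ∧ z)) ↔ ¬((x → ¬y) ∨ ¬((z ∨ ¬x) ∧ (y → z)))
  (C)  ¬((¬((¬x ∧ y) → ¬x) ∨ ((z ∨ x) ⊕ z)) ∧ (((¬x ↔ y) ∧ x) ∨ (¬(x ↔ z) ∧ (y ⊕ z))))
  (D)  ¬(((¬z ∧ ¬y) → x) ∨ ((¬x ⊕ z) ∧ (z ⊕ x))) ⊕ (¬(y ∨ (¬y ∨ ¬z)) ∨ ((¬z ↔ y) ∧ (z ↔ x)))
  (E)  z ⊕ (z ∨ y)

B

(A): at (0,0,0) it gives 0, but H = 1 — eliminated.
(C): at (0,1,0) it gives 1, but H = 0 — eliminated.
(D): at (0,0,1) it gives 0, but H = 1 — eliminated.
(E): at (0,0,0) it gives 0, but H = 1 — eliminated.
(B) is the remaining candidate, and it agrees with H on all 8 inputs.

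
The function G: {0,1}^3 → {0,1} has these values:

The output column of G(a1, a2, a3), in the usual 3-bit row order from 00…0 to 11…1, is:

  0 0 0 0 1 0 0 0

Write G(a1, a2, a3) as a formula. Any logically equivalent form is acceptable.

G(a1, a2, a3) = (a1 & ~a2) & ~a3

Only row (1,0,0) gives 1. That row's minterm a1·¬a2·¬a3 is G directly.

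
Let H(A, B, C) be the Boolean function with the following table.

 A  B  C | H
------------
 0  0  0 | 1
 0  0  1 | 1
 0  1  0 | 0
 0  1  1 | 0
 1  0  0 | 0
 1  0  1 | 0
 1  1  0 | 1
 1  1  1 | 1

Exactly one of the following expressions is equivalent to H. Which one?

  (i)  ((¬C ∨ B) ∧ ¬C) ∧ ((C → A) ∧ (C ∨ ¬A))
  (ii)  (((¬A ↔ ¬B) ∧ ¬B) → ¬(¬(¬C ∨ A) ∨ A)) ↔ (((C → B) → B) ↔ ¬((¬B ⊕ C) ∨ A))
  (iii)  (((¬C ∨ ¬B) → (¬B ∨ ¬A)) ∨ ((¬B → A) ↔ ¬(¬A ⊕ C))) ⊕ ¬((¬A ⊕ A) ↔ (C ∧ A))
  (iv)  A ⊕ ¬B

(i) fails at (0,0,1): the formula yields 0, H is 1.
(ii) fails at (0,0,1): the formula yields 0, H is 1.
(iii) fails at (0,0,0): the formula yields 0, H is 1.
Only (iv) survives; checking it on all 8 rows confirms it matches H.

iv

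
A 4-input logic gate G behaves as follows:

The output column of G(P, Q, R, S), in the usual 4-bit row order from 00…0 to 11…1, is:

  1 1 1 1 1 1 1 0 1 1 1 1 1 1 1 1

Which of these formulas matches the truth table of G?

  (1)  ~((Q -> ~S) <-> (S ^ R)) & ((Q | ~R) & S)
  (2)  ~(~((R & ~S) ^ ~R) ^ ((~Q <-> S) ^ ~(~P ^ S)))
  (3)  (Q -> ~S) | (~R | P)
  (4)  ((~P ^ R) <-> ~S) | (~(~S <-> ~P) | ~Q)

3

(1): at (0,0,0,0) it gives 0, but G = 1 — eliminated.
(2): at (0,0,1,1) it gives 0, but G = 1 — eliminated.
(4): at (0,1,1,0) it gives 0, but G = 1 — eliminated.
Only (3) survives; checking it on all 16 rows confirms it matches G.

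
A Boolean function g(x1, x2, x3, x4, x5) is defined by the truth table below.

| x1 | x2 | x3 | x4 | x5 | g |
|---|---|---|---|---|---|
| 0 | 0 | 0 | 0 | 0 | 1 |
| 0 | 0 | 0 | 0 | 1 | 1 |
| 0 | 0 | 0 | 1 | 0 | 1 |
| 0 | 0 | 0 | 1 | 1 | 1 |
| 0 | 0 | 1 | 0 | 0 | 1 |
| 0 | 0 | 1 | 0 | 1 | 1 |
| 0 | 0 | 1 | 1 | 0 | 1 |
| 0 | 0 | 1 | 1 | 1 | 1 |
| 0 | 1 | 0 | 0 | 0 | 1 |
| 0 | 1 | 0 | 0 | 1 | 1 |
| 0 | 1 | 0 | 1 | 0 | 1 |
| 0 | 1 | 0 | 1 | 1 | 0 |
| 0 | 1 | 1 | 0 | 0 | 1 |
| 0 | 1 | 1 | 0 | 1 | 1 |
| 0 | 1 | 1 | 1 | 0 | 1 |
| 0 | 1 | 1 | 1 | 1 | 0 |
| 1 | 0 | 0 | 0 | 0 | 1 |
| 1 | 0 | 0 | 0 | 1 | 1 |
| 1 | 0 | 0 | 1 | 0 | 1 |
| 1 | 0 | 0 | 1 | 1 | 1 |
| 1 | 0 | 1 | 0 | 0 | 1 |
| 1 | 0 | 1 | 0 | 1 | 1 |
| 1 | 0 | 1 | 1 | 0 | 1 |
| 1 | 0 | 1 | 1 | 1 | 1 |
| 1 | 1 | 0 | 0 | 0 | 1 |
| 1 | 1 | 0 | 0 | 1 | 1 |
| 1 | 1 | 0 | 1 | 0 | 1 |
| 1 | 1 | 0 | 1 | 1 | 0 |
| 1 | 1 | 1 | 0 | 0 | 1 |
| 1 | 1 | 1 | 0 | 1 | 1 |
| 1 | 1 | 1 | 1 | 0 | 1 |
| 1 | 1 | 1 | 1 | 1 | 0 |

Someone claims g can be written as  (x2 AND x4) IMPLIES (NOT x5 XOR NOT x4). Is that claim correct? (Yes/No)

Yes

Check the formula against g row by row:
  x1=0, x2=0, x3=0, x4=0, x5=0: formula gives 1, g = 1 ✓
  x1=0, x2=0, x3=0, x4=0, x5=1: formula gives 1, g = 1 ✓
  x1=0, x2=0, x3=0, x4=1, x5=0: formula gives 1, g = 1 ✓
  x1=0, x2=0, x3=0, x4=1, x5=1: formula gives 1, g = 1 ✓
  …and likewise for the remaining 28 rows.
All 32 rows match — the expression computes g exactly.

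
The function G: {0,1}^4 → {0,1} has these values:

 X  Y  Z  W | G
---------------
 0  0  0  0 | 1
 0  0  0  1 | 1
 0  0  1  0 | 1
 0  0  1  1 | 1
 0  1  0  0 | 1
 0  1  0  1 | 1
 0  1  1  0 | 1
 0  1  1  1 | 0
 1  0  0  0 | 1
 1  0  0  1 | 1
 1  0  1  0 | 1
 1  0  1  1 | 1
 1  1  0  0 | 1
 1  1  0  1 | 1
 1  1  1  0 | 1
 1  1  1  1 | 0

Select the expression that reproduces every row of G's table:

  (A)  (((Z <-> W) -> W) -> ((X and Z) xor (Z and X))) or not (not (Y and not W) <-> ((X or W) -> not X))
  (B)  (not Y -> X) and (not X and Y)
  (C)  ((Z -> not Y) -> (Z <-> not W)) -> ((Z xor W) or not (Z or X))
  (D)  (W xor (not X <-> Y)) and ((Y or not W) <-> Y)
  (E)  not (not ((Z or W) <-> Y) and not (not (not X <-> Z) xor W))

(A): at (0,0,0,1) it gives 0, but G = 1 — eliminated.
(B): at (0,0,0,0) it gives 0, but G = 1 — eliminated.
(D): at (0,0,0,0) it gives 0, but G = 1 — eliminated.
(E): at (0,0,0,1) it gives 0, but G = 1 — eliminated.
(C) is the remaining candidate, and it agrees with G on all 16 inputs.

C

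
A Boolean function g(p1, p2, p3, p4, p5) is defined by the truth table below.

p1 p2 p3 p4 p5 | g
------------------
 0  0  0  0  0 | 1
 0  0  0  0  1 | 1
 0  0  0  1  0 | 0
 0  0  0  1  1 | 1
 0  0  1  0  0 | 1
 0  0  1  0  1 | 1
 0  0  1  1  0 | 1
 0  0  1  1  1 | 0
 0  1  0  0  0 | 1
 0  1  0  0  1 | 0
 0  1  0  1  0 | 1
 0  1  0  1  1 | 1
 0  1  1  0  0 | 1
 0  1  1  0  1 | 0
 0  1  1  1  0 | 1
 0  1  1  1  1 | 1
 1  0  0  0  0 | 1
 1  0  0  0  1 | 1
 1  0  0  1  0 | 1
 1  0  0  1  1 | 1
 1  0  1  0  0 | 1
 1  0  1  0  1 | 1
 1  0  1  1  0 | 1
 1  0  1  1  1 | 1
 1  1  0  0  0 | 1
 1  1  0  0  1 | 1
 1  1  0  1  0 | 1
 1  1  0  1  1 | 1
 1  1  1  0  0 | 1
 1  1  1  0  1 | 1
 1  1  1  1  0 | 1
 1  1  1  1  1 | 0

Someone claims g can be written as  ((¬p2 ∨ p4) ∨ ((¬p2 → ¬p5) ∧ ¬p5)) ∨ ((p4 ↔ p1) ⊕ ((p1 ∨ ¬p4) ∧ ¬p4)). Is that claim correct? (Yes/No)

Check the formula against g row by row:
  p1=0, p2=0, p3=0, p4=0, p5=0: formula gives 1, g = 1 ✓
  p1=0, p2=0, p3=0, p4=0, p5=1: formula gives 1, g = 1 ✓
  p1=0, p2=0, p3=0, p4=1, p5=0: formula gives 1, but g = 0 ✗
Row (0,0,0,1,0) is a counterexample, so the formula is not equivalent to g.

No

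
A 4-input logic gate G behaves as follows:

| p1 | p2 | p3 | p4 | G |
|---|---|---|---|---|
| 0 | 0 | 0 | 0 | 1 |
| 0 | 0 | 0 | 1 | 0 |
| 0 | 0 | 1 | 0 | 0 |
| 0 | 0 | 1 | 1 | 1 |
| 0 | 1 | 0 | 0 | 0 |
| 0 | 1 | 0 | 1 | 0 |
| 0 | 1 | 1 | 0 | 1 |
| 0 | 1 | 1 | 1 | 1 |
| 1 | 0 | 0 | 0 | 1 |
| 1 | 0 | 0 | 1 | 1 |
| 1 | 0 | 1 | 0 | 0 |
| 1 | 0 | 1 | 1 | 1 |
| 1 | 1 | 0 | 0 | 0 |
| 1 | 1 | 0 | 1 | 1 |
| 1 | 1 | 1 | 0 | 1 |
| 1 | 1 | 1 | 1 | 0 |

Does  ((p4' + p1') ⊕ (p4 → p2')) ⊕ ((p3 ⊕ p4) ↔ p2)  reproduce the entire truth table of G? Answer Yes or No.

No

Evaluate ((p4' + p1') ⊕ (p4 → p2')) ⊕ ((p3 ⊕ p4) ↔ p2) on each row and compare to G:
  p1=0, p2=0, p3=0, p4=0: formula gives 1, G = 1 ✓
  p1=0, p2=0, p3=0, p4=1: formula gives 0, G = 0 ✓
  p1=0, p2=0, p3=1, p4=0: formula gives 0, G = 0 ✓
  p1=0, p2=0, p3=1, p4=1: formula gives 1, G = 1 ✓
  …
  p1=1, p2=0, p3=1, p4=1: formula gives 0, but G = 1 ✗
Since they disagree at (1,0,1,1), the expression is not a correct formula for G.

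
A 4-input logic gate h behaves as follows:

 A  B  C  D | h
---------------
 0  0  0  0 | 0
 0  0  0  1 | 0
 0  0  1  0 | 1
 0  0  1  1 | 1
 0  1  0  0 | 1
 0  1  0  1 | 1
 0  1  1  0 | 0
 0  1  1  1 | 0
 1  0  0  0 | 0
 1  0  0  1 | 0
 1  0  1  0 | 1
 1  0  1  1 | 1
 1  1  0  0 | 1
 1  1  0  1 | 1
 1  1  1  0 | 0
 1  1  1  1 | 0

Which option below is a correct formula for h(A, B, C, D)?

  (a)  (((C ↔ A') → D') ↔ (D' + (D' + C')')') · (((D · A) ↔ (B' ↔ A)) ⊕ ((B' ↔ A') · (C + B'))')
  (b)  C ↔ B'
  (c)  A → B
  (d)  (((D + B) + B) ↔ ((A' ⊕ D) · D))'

b

(a) fails at (0,0,0,1): the formula yields 1, h is 0.
(c) fails at (0,0,0,0): the formula yields 1, h is 0.
(d) fails at (0,0,0,1): the formula yields 1, h is 0.
Only (b) survives; checking it on all 16 rows confirms it matches h.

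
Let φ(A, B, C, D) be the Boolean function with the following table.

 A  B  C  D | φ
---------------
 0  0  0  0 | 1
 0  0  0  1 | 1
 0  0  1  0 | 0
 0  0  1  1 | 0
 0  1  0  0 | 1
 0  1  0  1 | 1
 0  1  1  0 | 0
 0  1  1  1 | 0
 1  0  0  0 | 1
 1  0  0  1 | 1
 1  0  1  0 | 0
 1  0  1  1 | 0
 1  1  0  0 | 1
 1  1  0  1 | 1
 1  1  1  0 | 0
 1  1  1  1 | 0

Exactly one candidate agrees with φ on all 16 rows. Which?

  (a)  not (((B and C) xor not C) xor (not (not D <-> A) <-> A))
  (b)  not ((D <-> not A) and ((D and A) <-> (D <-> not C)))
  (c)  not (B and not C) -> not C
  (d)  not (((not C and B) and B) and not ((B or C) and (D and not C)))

c

(a) disagrees with φ on (0,0,0,0) (formula → 0, table → 1); rule it out.
(b) disagrees with φ on (0,0,1,0) (formula → 1, table → 0); rule it out.
(d) disagrees with φ on (0,0,1,0) (formula → 1, table → 0); rule it out.
That leaves (c). Evaluating it on every row reproduces the table of φ exactly.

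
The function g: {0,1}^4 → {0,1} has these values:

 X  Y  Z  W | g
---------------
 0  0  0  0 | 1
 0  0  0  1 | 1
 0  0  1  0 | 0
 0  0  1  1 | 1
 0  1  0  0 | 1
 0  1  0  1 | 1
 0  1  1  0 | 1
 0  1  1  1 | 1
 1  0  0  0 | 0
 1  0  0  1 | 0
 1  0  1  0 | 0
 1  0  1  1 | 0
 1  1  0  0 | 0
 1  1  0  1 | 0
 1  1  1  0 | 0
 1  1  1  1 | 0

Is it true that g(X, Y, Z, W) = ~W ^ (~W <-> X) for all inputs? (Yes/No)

No

Test each input against both g and the formula:
  X=0, Y=0, Z=0, W=0: formula gives 1, g = 1 ✓
  X=0, Y=0, Z=0, W=1: formula gives 1, g = 1 ✓
  X=0, Y=0, Z=1, W=0: formula gives 1, but g = 0 ✗
A single disagreement suffices: at (0,0,1,0) they differ, so the formula does not compute g.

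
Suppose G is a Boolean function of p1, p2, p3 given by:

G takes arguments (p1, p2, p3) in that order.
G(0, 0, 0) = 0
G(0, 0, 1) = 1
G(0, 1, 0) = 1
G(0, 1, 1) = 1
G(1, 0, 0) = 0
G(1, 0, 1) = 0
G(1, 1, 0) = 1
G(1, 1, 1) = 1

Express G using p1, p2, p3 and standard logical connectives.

There are just 3 zero rows: (0,0,0), (1,0,0), (1,0,1). Their minterms are ¬p1·¬p2·¬p3, p1·¬p2·¬p3, p1·¬p2·p3; the OR of those covers precisely the 0-outputs, and negating it yields G.

G(p1, p2, p3) = not ((((not p1 and not p2) and not p3) or ((p1 and not p2) and not p3)) or ((p1 and not p2) and p3))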